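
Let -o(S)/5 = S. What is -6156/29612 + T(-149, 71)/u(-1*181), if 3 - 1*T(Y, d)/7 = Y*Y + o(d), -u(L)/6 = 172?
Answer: 376779285/2546632 ≈ 147.95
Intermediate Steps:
u(L) = -1032 (u(L) = -6*172 = -1032)
o(S) = -5*S
T(Y, d) = 21 - 7*Y² + 35*d (T(Y, d) = 21 - 7*(Y*Y - 5*d) = 21 - 7*(Y² - 5*d) = 21 + (-7*Y² + 35*d) = 21 - 7*Y² + 35*d)
-6156/29612 + T(-149, 71)/u(-1*181) = -6156/29612 + (21 - 7*(-149)² + 35*71)/(-1032) = -6156*1/29612 + (21 - 7*22201 + 2485)*(-1/1032) = -1539/7403 + (21 - 155407 + 2485)*(-1/1032) = -1539/7403 - 152901*(-1/1032) = -1539/7403 + 50967/344 = 376779285/2546632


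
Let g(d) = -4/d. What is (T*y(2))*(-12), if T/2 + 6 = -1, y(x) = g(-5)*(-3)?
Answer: -2016/5 ≈ -403.20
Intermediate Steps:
y(x) = -12/5 (y(x) = -4/(-5)*(-3) = -4*(-1/5)*(-3) = (4/5)*(-3) = -12/5)
T = -14 (T = -12 + 2*(-1) = -12 - 2 = -14)
(T*y(2))*(-12) = -14*(-12/5)*(-12) = (168/5)*(-12) = -2016/5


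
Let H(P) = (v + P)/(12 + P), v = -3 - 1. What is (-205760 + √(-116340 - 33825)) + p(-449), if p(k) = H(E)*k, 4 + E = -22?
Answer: -1447055/7 + 3*I*√16685 ≈ -2.0672e+5 + 387.51*I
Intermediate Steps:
E = -26 (E = -4 - 22 = -26)
v = -4
H(P) = (-4 + P)/(12 + P)
p(k) = 15*k/7 (p(k) = ((-4 - 26)/(12 - 26))*k = (-30/(-14))*k = (-1/14*(-30))*k = 15*k/7)
(-205760 + √(-116340 - 33825)) + p(-449) = (-205760 + √(-116340 - 33825)) + (15/7)*(-449) = (-205760 + √(-150165)) - 6735/7 = (-205760 + 3*I*√16685) - 6735/7 = -1447055/7 + 3*I*√16685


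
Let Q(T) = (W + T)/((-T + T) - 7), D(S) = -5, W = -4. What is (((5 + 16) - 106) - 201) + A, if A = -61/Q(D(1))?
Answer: -3001/9 ≈ -333.44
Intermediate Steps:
Q(T) = 4/7 - T/7 (Q(T) = (-4 + T)/((-T + T) - 7) = (-4 + T)/(0 - 7) = (-4 + T)/(-7) = (-4 + T)*(-⅐) = 4/7 - T/7)
A = -427/9 (A = -61/(4/7 - ⅐*(-5)) = -61/(4/7 + 5/7) = -61/9/7 = -61*7/9 = -427/9 ≈ -47.444)
(((5 + 16) - 106) - 201) + A = (((5 + 16) - 106) - 201) - 427/9 = ((21 - 106) - 201) - 427/9 = (-85 - 201) - 427/9 = -286 - 427/9 = -3001/9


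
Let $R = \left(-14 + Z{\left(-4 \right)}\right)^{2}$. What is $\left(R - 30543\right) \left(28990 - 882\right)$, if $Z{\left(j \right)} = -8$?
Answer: $-844898372$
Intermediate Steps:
$R = 484$ ($R = \left(-14 - 8\right)^{2} = \left(-22\right)^{2} = 484$)
$\left(R - 30543\right) \left(28990 - 882\right) = \left(484 - 30543\right) \left(28990 - 882\right) = - 30059 \left(28990 + \left(-22104 + 21222\right)\right) = - 30059 \left(28990 - 882\right) = \left(-30059\right) 28108 = -844898372$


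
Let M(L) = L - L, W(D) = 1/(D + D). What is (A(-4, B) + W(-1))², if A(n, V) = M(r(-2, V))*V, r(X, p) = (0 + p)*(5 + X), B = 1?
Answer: ¼ ≈ 0.25000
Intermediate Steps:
W(D) = 1/(2*D)
r(X, p) = p*(5 + X)
M(L) = 0
A(n, V) = 0 (A(n, V) = 0*V = 0)
(A(-4, B) + W(-1))² = (0 + (½)/(-1))² = (0 + (½)*(-1))² = (0 - ½)² = (-½)² = ¼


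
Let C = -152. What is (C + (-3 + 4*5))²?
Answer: 18225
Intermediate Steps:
(C + (-3 + 4*5))² = (-152 + (-3 + 4*5))² = (-152 + (-3 + 20))² = (-152 + 17)² = (-135)² = 18225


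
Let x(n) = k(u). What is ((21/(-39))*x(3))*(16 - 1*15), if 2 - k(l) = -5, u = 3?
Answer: -49/13 ≈ -3.7692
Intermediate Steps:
k(l) = 7 (k(l) = 2 - 1*(-5) = 2 + 5 = 7)
x(n) = 7
((21/(-39))*x(3))*(16 - 1*15) = ((21/(-39))*7)*(16 - 1*15) = ((21*(-1/39))*7)*(16 - 15) = -7/13*7*1 = -49/13*1 = -49/13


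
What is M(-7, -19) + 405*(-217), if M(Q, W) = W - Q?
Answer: -87897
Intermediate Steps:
M(-7, -19) + 405*(-217) = (-19 - 1*(-7)) + 405*(-217) = (-19 + 7) - 87885 = -12 - 87885 = -87897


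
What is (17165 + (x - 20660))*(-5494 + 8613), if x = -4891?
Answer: -26155934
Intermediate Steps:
(17165 + (x - 20660))*(-5494 + 8613) = (17165 + (-4891 - 20660))*(-5494 + 8613) = (17165 - 25551)*3119 = -8386*3119 = -26155934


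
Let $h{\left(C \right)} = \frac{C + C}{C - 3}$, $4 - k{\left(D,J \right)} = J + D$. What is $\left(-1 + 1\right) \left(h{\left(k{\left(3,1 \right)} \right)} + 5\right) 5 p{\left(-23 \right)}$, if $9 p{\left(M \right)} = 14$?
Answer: $0$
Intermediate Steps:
$k{\left(D,J \right)} = 4 - D - J$ ($k{\left(D,J \right)} = 4 - \left(J + D\right) = 4 - \left(D + J\right) = 4 - D - J$)
$h{\left(C \right)} = \frac{2 C}{-3 + C}$
$p{\left(M \right)} = \frac{14}{9}$ ($p{\left(M \right)} = \frac{1}{9} \cdot 14 = \frac{14}{9}$)
$\left(-1 + 1\right) \left(h{\left(k{\left(3,1 \right)} \right)} + 5\right) 5 p{\left(-23 \right)} = \left(-1 + 1\right) \left(\frac{2 \left(4 - 3 - 1\right)}{-3 - 0} + 5\right) 5 \cdot \frac{14}{9} = 0 \left(\frac{2 \left(4 - 3 - 1\right)}{-3 - 0} + 5\right) 5 \cdot \frac{14}{9} = 0 \left(2 \cdot 0 \frac{1}{-3 + 0} + 5\right) 5 \cdot \frac{14}{9} = 0 \left(2 \cdot 0 \frac{1}{-3} + 5\right) 5 \cdot \frac{14}{9} = 0 \left(2 \cdot 0 \left(- \frac{1}{3}\right) + 5\right) 5 \cdot \frac{14}{9} = 0 \left(0 + 5\right) 5 \cdot \frac{14}{9} = 0 \cdot 5 \cdot 5 \cdot \frac{14}{9} = 0 \cdot 25 \cdot \frac{14}{9} = 0 \cdot \frac{14}{9} = 0$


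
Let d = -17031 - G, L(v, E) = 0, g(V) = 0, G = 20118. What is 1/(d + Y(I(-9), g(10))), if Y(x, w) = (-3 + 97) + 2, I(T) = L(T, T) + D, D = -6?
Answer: -1/37053 ≈ -2.6988e-5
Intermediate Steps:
d = -37149 (d = -17031 - 1*20118 = -17031 - 20118 = -37149)
I(T) = -6 (I(T) = 0 - 6 = -6)
Y(x, w) = 96 (Y(x, w) = 94 + 2 = 96)
1/(d + Y(I(-9), g(10))) = 1/(-37149 + 96) = 1/(-37053) = -1/37053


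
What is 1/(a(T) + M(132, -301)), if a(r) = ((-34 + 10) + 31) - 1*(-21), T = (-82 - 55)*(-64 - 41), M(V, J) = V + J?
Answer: -1/141 ≈ -0.0070922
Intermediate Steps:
M(V, J) = J + V
T = 14385 (T = -137*(-105) = 14385)
a(r) = 28 (a(r) = (-24 + 31) + 21 = 7 + 21 = 28)
1/(a(T) + M(132, -301)) = 1/(28 + (-301 + 132)) = 1/(28 - 169) = 1/(-141) = -1/141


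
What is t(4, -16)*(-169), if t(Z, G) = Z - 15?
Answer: 1859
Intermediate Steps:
t(Z, G) = -15 + Z
t(4, -16)*(-169) = (-15 + 4)*(-169) = -11*(-169) = 1859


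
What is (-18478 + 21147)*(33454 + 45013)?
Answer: 209428423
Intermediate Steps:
(-18478 + 21147)*(33454 + 45013) = 2669*78467 = 209428423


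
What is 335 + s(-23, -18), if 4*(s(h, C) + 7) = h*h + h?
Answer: 909/2 ≈ 454.50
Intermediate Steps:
s(h, C) = -7 + h/4 + h²/4 (s(h, C) = -7 + (h*h + h)/4 = -7 + (h² + h)/4 = -7 + (h + h²)/4 = -7 + (h/4 + h²/4) = -7 + h/4 + h²/4)
335 + s(-23, -18) = 335 + (-7 + (¼)*(-23) + (¼)*(-23)²) = 335 + (-7 - 23/4 + (¼)*529) = 335 + (-7 - 23/4 + 529/4) = 335 + 239/2 = 909/2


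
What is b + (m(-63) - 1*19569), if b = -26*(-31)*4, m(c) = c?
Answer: -16408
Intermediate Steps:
b = 3224 (b = 806*4 = 3224)
b + (m(-63) - 1*19569) = 3224 + (-63 - 1*19569) = 3224 + (-63 - 19569) = 3224 - 19632 = -16408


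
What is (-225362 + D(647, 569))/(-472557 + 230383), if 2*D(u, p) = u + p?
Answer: 112377/121087 ≈ 0.92807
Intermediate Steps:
D(u, p) = p/2 + u/2 (D(u, p) = (u + p)/2 = (p + u)/2 = p/2 + u/2)
(-225362 + D(647, 569))/(-472557 + 230383) = (-225362 + ((½)*569 + (½)*647))/(-472557 + 230383) = (-225362 + (569/2 + 647/2))/(-242174) = (-225362 + 608)*(-1/242174) = -224754*(-1/242174) = 112377/121087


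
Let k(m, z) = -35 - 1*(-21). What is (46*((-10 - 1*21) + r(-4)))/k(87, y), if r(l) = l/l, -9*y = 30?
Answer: 690/7 ≈ 98.571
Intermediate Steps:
y = -10/3 (y = -1/9*30 = -10/3 ≈ -3.3333)
k(m, z) = -14 (k(m, z) = -35 + 21 = -14)
r(l) = 1
(46*((-10 - 1*21) + r(-4)))/k(87, y) = (46*((-10 - 1*21) + 1))/(-14) = (46*((-10 - 21) + 1))*(-1/14) = (46*(-31 + 1))*(-1/14) = (46*(-30))*(-1/14) = -1380*(-1/14) = 690/7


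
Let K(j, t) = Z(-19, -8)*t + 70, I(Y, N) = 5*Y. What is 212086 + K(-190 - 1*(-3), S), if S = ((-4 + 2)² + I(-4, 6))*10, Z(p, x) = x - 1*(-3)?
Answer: 212956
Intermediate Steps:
Z(p, x) = 3 + x (Z(p, x) = x + 3 = 3 + x)
S = -160 (S = ((-4 + 2)² + 5*(-4))*10 = ((-2)² - 20)*10 = (4 - 20)*10 = -16*10 = -160)
K(j, t) = 70 - 5*t (K(j, t) = (3 - 8)*t + 70 = -5*t + 70 = 70 - 5*t)
212086 + K(-190 - 1*(-3), S) = 212086 + (70 - 5*(-160)) = 212086 + (70 + 800) = 212086 + 870 = 212956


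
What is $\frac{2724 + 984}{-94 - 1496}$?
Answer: $- \frac{618}{265} \approx -2.3321$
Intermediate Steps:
$\frac{2724 + 984}{-94 - 1496} = \frac{3708}{-1590} = 3708 \left(- \frac{1}{1590}\right) = - \frac{618}{265}$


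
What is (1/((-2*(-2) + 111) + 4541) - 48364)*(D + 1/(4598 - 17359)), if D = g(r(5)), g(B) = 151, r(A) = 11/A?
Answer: -30993354027895/4243944 ≈ -7.3030e+6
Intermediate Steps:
D = 151
(1/((-2*(-2) + 111) + 4541) - 48364)*(D + 1/(4598 - 17359)) = (1/((-2*(-2) + 111) + 4541) - 48364)*(151 + 1/(4598 - 17359)) = (1/((4 + 111) + 4541) - 48364)*(151 + 1/(-12761)) = (1/(115 + 4541) - 48364)*(151 - 1/12761) = (1/4656 - 48364)*(1926910/12761) = -225182783/4656*1926910/12761 = -30993354027895/4243944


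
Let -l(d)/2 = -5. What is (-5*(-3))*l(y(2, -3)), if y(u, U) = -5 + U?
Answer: 150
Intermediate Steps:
l(d) = 10 (l(d) = -2*(-5) = 10)
(-5*(-3))*l(y(2, -3)) = -5*(-3)*10 = 15*10 = 150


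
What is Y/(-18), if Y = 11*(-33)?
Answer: 121/6 ≈ 20.167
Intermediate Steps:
Y = -363
Y/(-18) = -363/(-18) = -1/18*(-363) = 121/6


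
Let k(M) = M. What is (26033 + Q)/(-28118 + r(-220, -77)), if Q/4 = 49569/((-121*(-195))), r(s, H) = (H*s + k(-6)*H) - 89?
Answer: -15755049/6537025 ≈ -2.4101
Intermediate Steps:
r(s, H) = -89 - 6*H + H*s (r(s, H) = (H*s - 6*H) - 89 = (-6*H + H*s) - 89 = -89 - 6*H + H*s)
Q = 5084/605 (Q = 4*(49569/((-121*(-195)))) = 4*(49569/23595) = 4*(49569*(1/23595)) = 4*(1271/605) = 5084/605 ≈ 8.4033)
(26033 + Q)/(-28118 + r(-220, -77)) = (26033 + 5084/605)/(-28118 + (-89 - 6*(-77) - 77*(-220))) = 15755049/(605*(-28118 + (-89 + 462 + 16940))) = 15755049/(605*(-28118 + 17313)) = (15755049/605)/(-10805) = (15755049/605)*(-1/10805) = -15755049/6537025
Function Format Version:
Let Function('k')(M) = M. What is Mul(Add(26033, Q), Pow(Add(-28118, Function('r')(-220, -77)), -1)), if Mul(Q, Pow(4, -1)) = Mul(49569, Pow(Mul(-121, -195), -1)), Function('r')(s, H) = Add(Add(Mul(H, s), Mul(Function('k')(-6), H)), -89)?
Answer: Rational(-15755049, 6537025) ≈ -2.4101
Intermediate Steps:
Function('r')(s, H) = Add(-89, Mul(-6, H), Mul(H, s)) (Function('r')(s, H) = Add(Add(Mul(H, s), Mul(-6, H)), -89) = Add(Add(Mul(-6, H), Mul(H, s)), -89) = Add(-89, Mul(-6, H), Mul(H, s)))
Q = Rational(5084, 605) (Q = Mul(4, Mul(49569, Pow(Mul(-121, -195), -1))) = Mul(4, Mul(49569, Pow(23595, -1))) = Mul(4, Mul(49569, Rational(1, 23595))) = Mul(4, Rational(1271, 605)) = Rational(5084, 605) ≈ 8.4033)
Mul(Add(26033, Q), Pow(Add(-28118, Function('r')(-220, -77)), -1)) = Mul(Add(26033, Rational(5084, 605)), Pow(Add(-28118, Add(-89, Mul(-6, -77), Mul(-77, -220))), -1)) = Mul(Rational(15755049, 605), Pow(Add(-28118, Add(-89, 462, 16940)), -1)) = Mul(Rational(15755049, 605), Pow(Add(-28118, 17313), -1)) = Mul(Rational(15755049, 605), Pow(-10805, -1)) = Mul(Rational(15755049, 605), Rational(-1, 10805)) = Rational(-15755049, 6537025)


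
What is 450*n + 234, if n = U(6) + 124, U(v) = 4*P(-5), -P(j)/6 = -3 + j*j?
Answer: -181566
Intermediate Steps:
P(j) = 18 - 6*j² (P(j) = -6*(-3 + j*j) = -6*(-3 + j²) = 18 - 6*j²)
U(v) = -528 (U(v) = 4*(18 - 6*(-5)²) = 4*(18 - 6*25) = 4*(18 - 150) = 4*(-132) = -528)
n = -404 (n = -528 + 124 = -404)
450*n + 234 = 450*(-404) + 234 = -181800 + 234 = -181566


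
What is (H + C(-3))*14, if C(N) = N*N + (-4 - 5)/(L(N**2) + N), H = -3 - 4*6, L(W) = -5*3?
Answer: -245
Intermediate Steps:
L(W) = -15
H = -27 (H = -3 - 24 = -27)
C(N) = N**2 - 9/(-15 + N) (C(N) = N*N + (-4 - 5)/(-15 + N) = N**2 - 9/(-15 + N))
(H + C(-3))*14 = (-27 + (-9 + (-3)**3 - 15*(-3)**2)/(-15 - 3))*14 = (-27 + (-9 - 27 - 15*9)/(-18))*14 = (-27 - (-9 - 27 - 135)/18)*14 = (-27 - 1/18*(-171))*14 = (-27 + 19/2)*14 = -35/2*14 = -245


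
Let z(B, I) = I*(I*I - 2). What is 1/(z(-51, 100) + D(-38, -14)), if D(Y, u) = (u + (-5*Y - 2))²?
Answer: 1/1030076 ≈ 9.7080e-7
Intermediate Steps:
z(B, I) = I*(-2 + I²) (z(B, I) = I*(I² - 2) = I*(-2 + I²))
D(Y, u) = (-2 + u - 5*Y)² (D(Y, u) = (u + (-2 - 5*Y))² = (-2 + u - 5*Y)²)
1/(z(-51, 100) + D(-38, -14)) = 1/(100*(-2 + 100²) + (2 - 1*(-14) + 5*(-38))²) = 1/(100*(-2 + 10000) + (2 + 14 - 190)²) = 1/(100*9998 + (-174)²) = 1/(999800 + 30276) = 1/1030076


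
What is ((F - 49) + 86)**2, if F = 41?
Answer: 6084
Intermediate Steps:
((F - 49) + 86)**2 = ((41 - 49) + 86)**2 = (-8 + 86)**2 = 78**2 = 6084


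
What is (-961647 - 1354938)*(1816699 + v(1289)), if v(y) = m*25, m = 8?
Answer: -4209000969915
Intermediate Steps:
v(y) = 200 (v(y) = 8*25 = 200)
(-961647 - 1354938)*(1816699 + v(1289)) = (-961647 - 1354938)*(1816699 + 200) = -2316585*1816899 = -4209000969915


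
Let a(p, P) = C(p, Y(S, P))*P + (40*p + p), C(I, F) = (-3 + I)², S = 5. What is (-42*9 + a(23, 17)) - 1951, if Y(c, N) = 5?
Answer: 5414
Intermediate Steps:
a(p, P) = 41*p + P*(-3 + p)² (a(p, P) = (-3 + p)²*P + (40*p + p) = P*(-3 + p)² + 41*p = 41*p + P*(-3 + p)²)
(-42*9 + a(23, 17)) - 1951 = (-42*9 + (41*23 + 17*(-3 + 23)²)) - 1951 = (-378 + (943 + 17*20²)) - 1951 = (-378 + (943 + 17*400)) - 1951 = (-378 + (943 + 6800)) - 1951 = (-378 + 7743) - 1951 = 7365 - 1951 = 5414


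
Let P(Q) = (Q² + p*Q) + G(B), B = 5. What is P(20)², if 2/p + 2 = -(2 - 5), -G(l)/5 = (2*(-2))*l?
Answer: 291600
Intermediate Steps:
G(l) = 20*l (G(l) = -5*2*(-2)*l = -(-20)*l = 20*l)
p = 2 (p = 2/(-2 - (2 - 5)) = 2/(-2 - 1*(-3)) = 2/(-2 + 3) = 2/1 = 2*1 = 2)
P(Q) = 100 + Q² + 2*Q (P(Q) = (Q² + 2*Q) + 20*5 = (Q² + 2*Q) + 100 = 100 + Q² + 2*Q)
P(20)² = (100 + 20² + 2*20)² = (100 + 400 + 40)² = 540² = 291600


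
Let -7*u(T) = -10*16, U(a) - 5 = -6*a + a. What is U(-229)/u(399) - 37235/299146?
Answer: 120108385/2393168 ≈ 50.188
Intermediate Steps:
U(a) = 5 - 5*a (U(a) = 5 + (-6*a + a) = 5 - 5*a)
u(T) = 160/7 (u(T) = -(-10)*16/7 = -1/7*(-160) = 160/7)
U(-229)/u(399) - 37235/299146 = (5 - 5*(-229))/(160/7) - 37235/299146 = (5 + 1145)*(7/160) - 37235*1/299146 = 1150*(7/160) - 37235/299146 = 805/16 - 37235/299146 = 120108385/2393168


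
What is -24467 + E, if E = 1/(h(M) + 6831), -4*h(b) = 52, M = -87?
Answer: -166816005/6818 ≈ -24467.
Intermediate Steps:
h(b) = -13 (h(b) = -1/4*52 = -13)
E = 1/6818 (E = 1/(-13 + 6831) = 1/6818 ≈ 0.00014667)
-24467 + E = -24467 + 1/6818 = -166816005/6818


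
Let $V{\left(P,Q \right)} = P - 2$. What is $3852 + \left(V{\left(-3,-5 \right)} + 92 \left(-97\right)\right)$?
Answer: $-5077$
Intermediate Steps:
$V{\left(P,Q \right)} = -2 + P$ ($V{\left(P,Q \right)} = P - 2 = -2 + P$)
$3852 + \left(V{\left(-3,-5 \right)} + 92 \left(-97\right)\right) = 3852 + \left(\left(-2 - 3\right) + 92 \left(-97\right)\right) = 3852 - 8929 = -5077$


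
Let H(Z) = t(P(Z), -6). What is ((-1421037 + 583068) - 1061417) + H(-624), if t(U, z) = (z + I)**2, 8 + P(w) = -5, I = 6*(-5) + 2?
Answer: -1898230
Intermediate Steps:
I = -28 (I = -30 + 2 = -28)
P(w) = -13 (P(w) = -8 - 5 = -13)
t(U, z) = (-28 + z)**2 (t(U, z) = (z - 28)**2 = (-28 + z)**2)
H(Z) = 1156 (H(Z) = (-28 - 6)**2 = (-34)**2 = 1156)
((-1421037 + 583068) - 1061417) + H(-624) = ((-1421037 + 583068) - 1061417) + 1156 = (-837969 - 1061417) + 1156 = -1899386 + 1156 = -1898230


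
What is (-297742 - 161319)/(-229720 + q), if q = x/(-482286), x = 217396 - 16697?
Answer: 221398693446/110790940619 ≈ 1.9983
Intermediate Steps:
x = 200699
q = -200699/482286 (q = 200699/(-482286) = 200699*(-1/482286) = -200699/482286 ≈ -0.41614)
(-297742 - 161319)/(-229720 + q) = (-297742 - 161319)/(-229720 - 200699/482286) = -459061/(-110790940619/482286) = -459061*(-482286/110790940619) = 221398693446/110790940619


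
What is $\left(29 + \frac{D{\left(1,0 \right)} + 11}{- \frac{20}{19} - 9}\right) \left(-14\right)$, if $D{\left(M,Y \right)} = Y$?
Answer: $- \frac{74620}{191} \approx -390.68$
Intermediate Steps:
$\left(29 + \frac{D{\left(1,0 \right)} + 11}{- \frac{20}{19} - 9}\right) \left(-14\right) = \left(29 + \frac{0 + 11}{- \frac{20}{19} - 9}\right) \left(-14\right) = \left(29 + \frac{11}{\left(-20\right) \frac{1}{19} - 9}\right) \left(-14\right) = \left(29 + \frac{11}{- \frac{20}{19} - 9}\right) \left(-14\right) = \left(29 + \frac{11}{- \frac{191}{19}}\right) \left(-14\right) = \left(29 + 11 \left(- \frac{19}{191}\right)\right) \left(-14\right) = \left(29 - \frac{209}{191}\right) \left(-14\right) = \frac{5330}{191} \left(-14\right) = - \frac{74620}{191}$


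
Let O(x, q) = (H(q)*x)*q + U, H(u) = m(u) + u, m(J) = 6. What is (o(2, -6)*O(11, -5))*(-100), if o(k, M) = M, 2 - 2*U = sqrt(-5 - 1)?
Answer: -32400 - 300*I*sqrt(6) ≈ -32400.0 - 734.85*I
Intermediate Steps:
U = 1 - I*sqrt(6)/2 (U = 1 - sqrt(-5 - 1)/2 = 1 - I*sqrt(6)/2 ≈ 1.0 - 1.2247*I)
H(u) = 6 + u
O(x, q) = 1 - I*sqrt(6)/2 + q*x*(6 + q) (O(x, q) = ((6 + q)*x)*q + (1 - I*sqrt(6)/2) = (x*(6 + q))*q + (1 - I*sqrt(6)/2) = q*x*(6 + q) + (1 - I*sqrt(6)/2) = 1 - I*sqrt(6)/2 + q*x*(6 + q))
(o(2, -6)*O(11, -5))*(-100) = -6*(1 - I*sqrt(6)/2 - 5*11*(6 - 5))*(-100) = -6*(1 - I*sqrt(6)/2 - 5*11*1)*(-100) = -6*(1 - I*sqrt(6)/2 - 55)*(-100) = -6*(-54 - I*sqrt(6)/2)*(-100) = (324 + 3*I*sqrt(6))*(-100) = -32400 - 300*I*sqrt(6)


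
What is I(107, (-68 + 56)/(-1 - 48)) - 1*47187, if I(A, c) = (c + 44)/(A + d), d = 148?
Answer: -589599397/12495 ≈ -47187.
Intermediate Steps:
I(A, c) = (44 + c)/(148 + A) (I(A, c) = (c + 44)/(A + 148) = (44 + c)/(148 + A))
I(107, (-68 + 56)/(-1 - 48)) - 1*47187 = (44 + (-68 + 56)/(-1 - 48))/(148 + 107) - 1*47187 = (44 - 12/(-49))/255 - 47187 = (44 - 12*(-1/49))/255 - 47187 = (44 + 12/49)/255 - 47187 = (1/255)*(2168/49) - 47187 = 2168/12495 - 47187 = -589599397/12495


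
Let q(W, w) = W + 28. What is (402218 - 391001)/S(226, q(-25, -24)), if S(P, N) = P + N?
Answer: 11217/229 ≈ 48.983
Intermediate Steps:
q(W, w) = 28 + W
S(P, N) = N + P
(402218 - 391001)/S(226, q(-25, -24)) = (402218 - 391001)/((28 - 25) + 226) = 11217/(3 + 226) = 11217/229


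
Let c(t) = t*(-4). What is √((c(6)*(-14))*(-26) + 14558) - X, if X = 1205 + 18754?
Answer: -19959 + √5822 ≈ -19883.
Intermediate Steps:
c(t) = -4*t
X = 19959
√((c(6)*(-14))*(-26) + 14558) - X = √((-4*6*(-14))*(-26) + 14558) - 1*19959 = √(-24*(-14)*(-26) + 14558) - 19959 = √(336*(-26) + 14558) - 19959 = √(-8736 + 14558) - 19959 = √5822 - 19959 = -19959 + √5822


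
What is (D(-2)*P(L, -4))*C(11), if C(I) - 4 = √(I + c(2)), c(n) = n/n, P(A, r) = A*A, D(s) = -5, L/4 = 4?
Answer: -5120 - 2560*√3 ≈ -9554.0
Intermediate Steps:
L = 16 (L = 4*4 = 16)
P(A, r) = A²
c(n) = 1
C(I) = 4 + √(1 + I) (C(I) = 4 + √(I + 1) = 4 + √(1 + I))
(D(-2)*P(L, -4))*C(11) = (-5*16²)*(4 + √(1 + 11)) = (-5*256)*(4 + √12) = -1280*(4 + 2*√3) = -5120 - 2560*√3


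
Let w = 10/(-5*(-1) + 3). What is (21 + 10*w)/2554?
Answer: 67/5108 ≈ 0.013117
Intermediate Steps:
w = 5/4 (w = 10/(5 + 3) = 10/8 = 10*(⅛) = 5/4 ≈ 1.2500)
(21 + 10*w)/2554 = (21 + 10*(5/4))/2554 = (21 + 25/2)*(1/2554) = (67/2)*(1/2554) = 67/5108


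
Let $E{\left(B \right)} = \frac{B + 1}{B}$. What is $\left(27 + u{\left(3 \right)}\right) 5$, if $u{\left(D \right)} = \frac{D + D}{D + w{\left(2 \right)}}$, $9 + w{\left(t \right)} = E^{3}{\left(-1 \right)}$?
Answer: $130$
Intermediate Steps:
$E{\left(B \right)} = \frac{1 + B}{B}$
$w{\left(t \right)} = -9$ ($w{\left(t \right)} = -9 + \left(\frac{1 - 1}{-1}\right)^{3} = -9 + \left(\left(-1\right) 0\right)^{3} = -9 + 0^{3} = -9 + 0 = -9$)
$u{\left(D \right)} = \frac{2 D}{-9 + D}$ ($u{\left(D \right)} = \frac{D + D}{D - 9} = \frac{2 D}{-9 + D}$)
$\left(27 + u{\left(3 \right)}\right) 5 = \left(27 + 2 \cdot 3 \frac{1}{-9 + 3}\right) 5 = \left(27 + 2 \cdot 3 \frac{1}{-6}\right) 5 = \left(27 + 2 \cdot 3 \left(- \frac{1}{6}\right)\right) 5 = \left(27 - 1\right) 5 = 26 \cdot 5 = 130$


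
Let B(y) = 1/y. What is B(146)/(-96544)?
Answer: -1/14095424 ≈ -7.0945e-8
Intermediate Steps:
B(146)/(-96544) = 1/(146*(-96544)) = (1/146)*(-1/96544) = -1/14095424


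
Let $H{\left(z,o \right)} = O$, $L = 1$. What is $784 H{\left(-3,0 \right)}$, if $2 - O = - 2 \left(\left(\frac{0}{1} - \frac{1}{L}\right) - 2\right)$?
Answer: $-3136$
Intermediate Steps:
$O = -4$ ($O = 2 - - 2 \left(\left(\frac{0}{1} - 1^{-1}\right) - 2\right) = 2 - - 2 \left(\left(0 \cdot 1 - 1\right) - 2\right) = 2 - - 2 \left(\left(0 - 1\right) - 2\right) = 2 - - 2 \left(-1 - 2\right) = 2 - \left(-2\right) \left(-3\right) = 2 - 6 = -4$)
$H{\left(z,o \right)} = -4$
$784 H{\left(-3,0 \right)} = 784 \left(-4\right) = -3136$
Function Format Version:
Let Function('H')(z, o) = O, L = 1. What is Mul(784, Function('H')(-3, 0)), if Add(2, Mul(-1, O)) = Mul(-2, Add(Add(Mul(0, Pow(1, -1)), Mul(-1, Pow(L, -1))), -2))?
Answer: -3136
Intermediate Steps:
O = -4 (O = Add(2, Mul(-1, Mul(-2, Add(Add(Mul(0, Pow(1, -1)), Mul(-1, Pow(1, -1))), -2)))) = Add(2, Mul(-1, Mul(-2, Add(Add(Mul(0, 1), Mul(-1, 1)), -2)))) = Add(2, Mul(-1, Mul(-2, Add(Add(0, -1), -2)))) = Add(2, Mul(-1, Mul(-2, Add(-1, -2)))) = Add(2, Mul(-1, Mul(-2, -3))) = Add(2, Mul(-1, 6)) = Add(2, -6) = -4)
Function('H')(z, o) = -4
Mul(784, Function('H')(-3, 0)) = Mul(784, -4) = -3136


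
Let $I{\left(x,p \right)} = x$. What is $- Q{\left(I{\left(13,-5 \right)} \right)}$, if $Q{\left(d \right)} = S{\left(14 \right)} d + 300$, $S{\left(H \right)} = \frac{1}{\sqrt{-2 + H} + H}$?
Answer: $- \frac{27691}{92} + \frac{13 \sqrt{3}}{92} \approx -300.74$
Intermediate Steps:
$S{\left(H \right)} = \frac{1}{H + \sqrt{-2 + H}}$
$Q{\left(d \right)} = 300 + \frac{d}{14 + 2 \sqrt{3}}$ ($Q{\left(d \right)} = \frac{d}{14 + \sqrt{-2 + 14}} + 300 = \frac{d}{14 + \sqrt{12}} + 300 = \frac{d}{14 + 2 \sqrt{3}} + 300 = 300 + \frac{d}{14 + 2 \sqrt{3}}$)
$- Q{\left(I{\left(13,-5 \right)} \right)} = - (300 + \frac{7}{92} \cdot 13 - \frac{13 \sqrt{3}}{92}) = - (300 + \frac{91}{92} - \frac{13 \sqrt{3}}{92}) = - (\frac{27691}{92} - \frac{13 \sqrt{3}}{92}) = - \frac{27691}{92} + \frac{13 \sqrt{3}}{92}$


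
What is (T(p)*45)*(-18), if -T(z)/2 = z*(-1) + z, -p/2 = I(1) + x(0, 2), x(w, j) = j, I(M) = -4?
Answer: 0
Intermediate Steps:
p = 4 (p = -2*(-4 + 2) = -2*(-2) = 4)
T(z) = 0 (T(z) = -2*(z*(-1) + z) = -2*(-z + z) = -2*0 = 0)
(T(p)*45)*(-18) = (0*45)*(-18) = 0*(-18) = 0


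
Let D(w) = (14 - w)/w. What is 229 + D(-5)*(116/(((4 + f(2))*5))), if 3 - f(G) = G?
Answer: 26421/125 ≈ 211.37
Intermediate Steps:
f(G) = 3 - G
D(w) = (14 - w)/w
229 + D(-5)*(116/(((4 + f(2))*5))) = 229 + ((14 - 1*(-5))/(-5))*(116/(((4 + (3 - 1*2))*5))) = 229 + (-(14 + 5)/5)*(116/(((4 + (3 - 2))*5))) = 229 + (-⅕*19)*(116/(((4 + 1)*5))) = 229 - 2204/(5*(5*5)) = 229 - 2204/(5*25) = 229 - 19/5*116/25 = 229 - 2204/125 = 26421/125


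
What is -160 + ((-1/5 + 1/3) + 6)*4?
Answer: -2032/15 ≈ -135.47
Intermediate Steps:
-160 + ((-1/5 + 1/3) + 6)*4 = -160 + ((-1*⅕ + 1*(⅓)) + 6)*4 = -160 + ((-⅕ + ⅓) + 6)*4 = -160 + (2/15 + 6)*4 = -160 + (92/15)*4 = -160 + 368/15 = -2032/15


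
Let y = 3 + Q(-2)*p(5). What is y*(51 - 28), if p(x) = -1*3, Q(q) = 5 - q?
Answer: -414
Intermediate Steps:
p(x) = -3
y = -18 (y = 3 + (5 - 1*(-2))*(-3) = 3 + (5 + 2)*(-3) = 3 + 7*(-3) = 3 - 21 = -18)
y*(51 - 28) = -18*(51 - 28) = -18*23 = -414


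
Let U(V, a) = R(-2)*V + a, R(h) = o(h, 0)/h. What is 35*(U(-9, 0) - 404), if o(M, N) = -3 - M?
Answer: -28595/2 ≈ -14298.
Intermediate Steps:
R(h) = (-3 - h)/h
U(V, a) = a + V/2 (U(V, a) = ((-3 - 1*(-2))/(-2))*V + a = (-(-3 + 2)/2)*V + a = (-1/2*(-1))*V + a = V/2 + a = a + V/2)
35*(U(-9, 0) - 404) = 35*((0 + (1/2)*(-9)) - 404) = 35*((0 - 9/2) - 404) = 35*(-9/2 - 404) = 35*(-817/2) = -28595/2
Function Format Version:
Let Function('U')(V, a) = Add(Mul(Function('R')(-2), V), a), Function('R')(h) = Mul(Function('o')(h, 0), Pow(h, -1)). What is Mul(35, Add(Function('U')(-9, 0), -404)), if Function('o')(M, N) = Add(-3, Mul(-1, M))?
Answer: Rational(-28595, 2) ≈ -14298.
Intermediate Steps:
Function('R')(h) = Mul(Pow(h, -1), Add(-3, Mul(-1, h))) (Function('R')(h) = Mul(Add(-3, Mul(-1, h)), Pow(h, -1)) = Mul(Pow(h, -1), Add(-3, Mul(-1, h))))
Function('U')(V, a) = Add(a, Mul(Rational(1, 2), V)) (Function('U')(V, a) = Add(Mul(Mul(Pow(-2, -1), Add(-3, Mul(-1, -2))), V), a) = Add(Mul(Mul(Rational(-1, 2), Add(-3, 2)), V), a) = Add(Mul(Mul(Rational(-1, 2), -1), V), a) = Add(Mul(Rational(1, 2), V), a) = Add(a, Mul(Rational(1, 2), V)))
Mul(35, Add(Function('U')(-9, 0), -404)) = Mul(35, Add(Add(0, Mul(Rational(1, 2), -9)), -404)) = Mul(35, Add(Add(0, Rational(-9, 2)), -404)) = Mul(35, Add(Rational(-9, 2), -404)) = Mul(35, Rational(-817, 2)) = Rational(-28595, 2)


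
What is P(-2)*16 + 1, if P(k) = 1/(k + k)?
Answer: -3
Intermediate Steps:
P(k) = 1/(2*k)
P(-2)*16 + 1 = ((½)/(-2))*16 + 1 = ((½)*(-½))*16 + 1 = -¼*16 + 1 = -4 + 1 = -3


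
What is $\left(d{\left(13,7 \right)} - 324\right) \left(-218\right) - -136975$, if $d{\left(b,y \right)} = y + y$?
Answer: $204555$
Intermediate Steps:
$d{\left(b,y \right)} = 2 y$
$\left(d{\left(13,7 \right)} - 324\right) \left(-218\right) - -136975 = \left(2 \cdot 7 - 324\right) \left(-218\right) - -136975 = \left(14 - 324\right) \left(-218\right) + 136975 = \left(-310\right) \left(-218\right) + 136975 = 67580 + 136975 = 204555$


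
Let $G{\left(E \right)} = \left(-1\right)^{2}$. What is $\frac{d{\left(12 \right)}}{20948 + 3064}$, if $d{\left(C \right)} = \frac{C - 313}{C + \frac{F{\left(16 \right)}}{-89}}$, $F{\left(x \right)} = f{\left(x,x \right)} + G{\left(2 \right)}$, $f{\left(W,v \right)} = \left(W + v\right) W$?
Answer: $- \frac{26789}{13326660} \approx -0.0020102$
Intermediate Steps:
$G{\left(E \right)} = 1$
$f{\left(W,v \right)} = W \left(W + v\right)$
$F{\left(x \right)} = 1 + 2 x^{2}$ ($F{\left(x \right)} = x \left(x + x\right) + 1 = x 2 x + 1 = 2 x^{2} + 1 = 1 + 2 x^{2}$)
$d{\left(C \right)} = \frac{-313 + C}{- \frac{513}{89} + C}$ ($d{\left(C \right)} = \frac{C - 313}{C + \frac{1 + 2 \cdot 16^{2}}{-89}} = \frac{-313 + C}{C + \left(1 + 2 \cdot 256\right) \left(- \frac{1}{89}\right)} = \frac{-313 + C}{C + \left(1 + 512\right) \left(- \frac{1}{89}\right)} = \frac{-313 + C}{C + 513 \left(- \frac{1}{89}\right)} = \frac{-313 + C}{C - \frac{513}{89}} = \frac{-313 + C}{- \frac{513}{89} + C}$)
$\frac{d{\left(12 \right)}}{20948 + 3064} = \frac{89 \frac{1}{513 - 1068} \left(313 - 12\right)}{20948 + 3064} = \frac{89 \frac{1}{513 - 1068} \left(313 - 12\right)}{24012} = 89 \frac{1}{-555} \cdot 301 \cdot \frac{1}{24012} = 89 \left(- \frac{1}{555}\right) 301 \cdot \frac{1}{24012} = \left(- \frac{26789}{555}\right) \frac{1}{24012} = - \frac{26789}{13326660}$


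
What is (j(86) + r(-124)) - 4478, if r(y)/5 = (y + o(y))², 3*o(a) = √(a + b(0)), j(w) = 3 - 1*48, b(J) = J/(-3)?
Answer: 650593/9 - 2480*I*√31/3 ≈ 72288.0 - 4602.7*I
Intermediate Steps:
b(J) = -J/3 (b(J) = J*(-⅓) = -J/3)
j(w) = -45 (j(w) = 3 - 48 = -45)
o(a) = √a/3 (o(a) = √(a - ⅓*0)/3 = √(a + 0)/3 = √a/3)
r(y) = 5*(y + √y/3)²
(j(86) + r(-124)) - 4478 = (-45 + 5*(√(-124) + 3*(-124))²/9) - 4478 = (-45 + 5*(2*I*√31 - 372)²/9) - 4478 = (-45 + 5*(-372 + 2*I*√31)²/9) - 4478 = -4523 + 5*(-372 + 2*I*√31)²/9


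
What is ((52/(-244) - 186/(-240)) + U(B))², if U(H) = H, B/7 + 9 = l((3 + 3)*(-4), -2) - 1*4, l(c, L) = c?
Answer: 397642486921/5953600 ≈ 66790.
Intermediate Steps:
B = -259 (B = -63 + 7*((3 + 3)*(-4) - 1*4) = -63 + 7*(6*(-4) - 4) = -63 + 7*(-24 - 4) = -63 + 7*(-28) = -63 - 196 = -259)
((52/(-244) - 186/(-240)) + U(B))² = ((52/(-244) - 186/(-240)) - 259)² = ((52*(-1/244) - 186*(-1/240)) - 259)² = ((-13/61 + 31/40) - 259)² = (1371/2440 - 259)² = (-630589/2440)² = 397642486921/5953600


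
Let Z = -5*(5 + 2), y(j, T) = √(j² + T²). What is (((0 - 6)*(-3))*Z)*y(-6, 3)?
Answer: -1890*√5 ≈ -4226.2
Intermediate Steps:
y(j, T) = √(T² + j²)
Z = -35 (Z = -5*7 = -35)
(((0 - 6)*(-3))*Z)*y(-6, 3) = (((0 - 6)*(-3))*(-35))*√(3² + (-6)²) = (-6*(-3)*(-35))*√(9 + 36) = (18*(-35))*√45 = -1890*√5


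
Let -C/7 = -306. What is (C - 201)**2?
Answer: 3767481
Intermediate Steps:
C = 2142 (C = -7*(-306) = 2142)
(C - 201)**2 = (2142 - 201)**2 = 1941**2 = 3767481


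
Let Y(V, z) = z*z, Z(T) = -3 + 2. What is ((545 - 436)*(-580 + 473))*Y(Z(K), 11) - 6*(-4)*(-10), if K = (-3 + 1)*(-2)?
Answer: -1411463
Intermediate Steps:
K = 4 (K = -2*(-2) = 4)
Z(T) = -1
Y(V, z) = z²
((545 - 436)*(-580 + 473))*Y(Z(K), 11) - 6*(-4)*(-10) = ((545 - 436)*(-580 + 473))*11² - 6*(-4)*(-10) = (109*(-107))*121 + 24*(-10) = -11663*121 - 240 = -1411223 - 240 = -1411463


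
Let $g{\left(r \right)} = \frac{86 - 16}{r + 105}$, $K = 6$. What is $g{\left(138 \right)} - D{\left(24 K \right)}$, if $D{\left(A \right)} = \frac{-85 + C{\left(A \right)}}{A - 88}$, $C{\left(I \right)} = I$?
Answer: $- \frac{10417}{13608} \approx -0.76551$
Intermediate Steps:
$g{\left(r \right)} = \frac{70}{105 + r}$ ($g{\left(r \right)} = \frac{86 + \left(-45 + 29\right)}{105 + r} = \frac{86 - 16}{105 + r} = \frac{70}{105 + r}$)
$D{\left(A \right)} = \frac{-85 + A}{-88 + A}$ ($D{\left(A \right)} = \frac{-85 + A}{A - 88} = \frac{-85 + A}{-88 + A}$)
$g{\left(138 \right)} - D{\left(24 K \right)} = \frac{70}{105 + 138} - \frac{-85 + 24 \cdot 6}{-88 + 24 \cdot 6} = \frac{70}{243} - \frac{-85 + 144}{-88 + 144} = 70 \cdot \frac{1}{243} - \frac{1}{56} \cdot 59 = \frac{70}{243} - \frac{1}{56} \cdot 59 = \frac{70}{243} - \frac{59}{56} = - \frac{10417}{13608}$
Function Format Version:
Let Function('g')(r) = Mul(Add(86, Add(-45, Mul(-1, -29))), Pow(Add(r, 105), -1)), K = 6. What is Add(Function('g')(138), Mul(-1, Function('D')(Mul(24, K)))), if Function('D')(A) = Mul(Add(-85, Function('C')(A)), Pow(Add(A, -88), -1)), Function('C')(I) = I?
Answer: Rational(-10417, 13608) ≈ -0.76551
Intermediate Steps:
Function('g')(r) = Mul(70, Pow(Add(105, r), -1)) (Function('g')(r) = Mul(Add(86, Add(-45, 29)), Pow(Add(105, r), -1)) = Mul(Add(86, -16), Pow(Add(105, r), -1)) = Mul(70, Pow(Add(105, r), -1)))
Function('D')(A) = Mul(Pow(Add(-88, A), -1), Add(-85, A)) (Function('D')(A) = Mul(Add(-85, A), Pow(Add(A, -88), -1)) = Mul(Add(-85, A), Pow(Add(-88, A), -1)) = Mul(Pow(Add(-88, A), -1), Add(-85, A)))
Add(Function('g')(138), Mul(-1, Function('D')(Mul(24, K)))) = Add(Mul(70, Pow(Add(105, 138), -1)), Mul(-1, Mul(Pow(Add(-88, Mul(24, 6)), -1), Add(-85, Mul(24, 6))))) = Add(Mul(70, Pow(243, -1)), Mul(-1, Mul(Pow(Add(-88, 144), -1), Add(-85, 144)))) = Add(Mul(70, Rational(1, 243)), Mul(-1, Mul(Pow(56, -1), 59))) = Add(Rational(70, 243), Mul(-1, Mul(Rational(1, 56), 59))) = Add(Rational(70, 243), Mul(-1, Rational(59, 56))) = Add(Rational(70, 243), Rational(-59, 56)) = Rational(-10417, 13608)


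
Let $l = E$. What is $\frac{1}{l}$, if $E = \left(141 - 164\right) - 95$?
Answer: $- \frac{1}{118} \approx -0.0084746$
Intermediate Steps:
$E = -118$ ($E = \left(141 - 164\right) - 95 = -23 - 95 = -118$)
$l = -118$
$\frac{1}{l} = \frac{1}{-118} = - \frac{1}{118}$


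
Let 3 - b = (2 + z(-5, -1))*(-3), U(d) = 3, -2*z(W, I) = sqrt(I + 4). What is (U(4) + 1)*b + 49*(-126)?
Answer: -6138 - 6*sqrt(3) ≈ -6148.4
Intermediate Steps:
z(W, I) = -sqrt(4 + I)/2 (z(W, I) = -sqrt(I + 4)/2 = -sqrt(4 + I)/2)
b = 9 - 3*sqrt(3)/2 (b = 3 - (2 - sqrt(4 - 1)/2)*(-3) = 3 - (2 - sqrt(3)/2)*(-3) = 3 - (-6 + 3*sqrt(3)/2) = 3 + (6 - 3*sqrt(3)/2) = 9 - 3*sqrt(3)/2 ≈ 6.4019)
(U(4) + 1)*b + 49*(-126) = (3 + 1)*(9 - 3*sqrt(3)/2) + 49*(-126) = 4*(9 - 3*sqrt(3)/2) - 6174 = (36 - 6*sqrt(3)) - 6174 = -6138 - 6*sqrt(3)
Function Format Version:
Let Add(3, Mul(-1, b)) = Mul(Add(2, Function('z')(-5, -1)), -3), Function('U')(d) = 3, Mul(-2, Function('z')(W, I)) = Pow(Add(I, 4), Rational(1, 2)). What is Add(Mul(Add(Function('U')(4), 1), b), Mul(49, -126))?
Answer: Add(-6138, Mul(-6, Pow(3, Rational(1, 2)))) ≈ -6148.4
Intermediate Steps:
Function('z')(W, I) = Mul(Rational(-1, 2), Pow(Add(4, I), Rational(1, 2))) (Function('z')(W, I) = Mul(Rational(-1, 2), Pow(Add(I, 4), Rational(1, 2))) = Mul(Rational(-1, 2), Pow(Add(4, I), Rational(1, 2))))
b = Add(9, Mul(Rational(-3, 2), Pow(3, Rational(1, 2)))) (b = Add(3, Mul(-1, Mul(Add(2, Mul(Rational(-1, 2), Pow(Add(4, -1), Rational(1, 2)))), -3))) = Add(3, Mul(-1, Mul(Add(2, Mul(Rational(-1, 2), Pow(3, Rational(1, 2)))), -3))) = Add(3, Mul(-1, Add(-6, Mul(Rational(3, 2), Pow(3, Rational(1, 2)))))) = Add(3, Add(6, Mul(Rational(-3, 2), Pow(3, Rational(1, 2))))) = Add(9, Mul(Rational(-3, 2), Pow(3, Rational(1, 2)))) ≈ 6.4019)
Add(Mul(Add(Function('U')(4), 1), b), Mul(49, -126)) = Add(Mul(Add(3, 1), Add(9, Mul(Rational(-3, 2), Pow(3, Rational(1, 2))))), Mul(49, -126)) = Add(Mul(4, Add(9, Mul(Rational(-3, 2), Pow(3, Rational(1, 2))))), -6174) = Add(Add(36, Mul(-6, Pow(3, Rational(1, 2)))), -6174) = Add(-6138, Mul(-6, Pow(3, Rational(1, 2))))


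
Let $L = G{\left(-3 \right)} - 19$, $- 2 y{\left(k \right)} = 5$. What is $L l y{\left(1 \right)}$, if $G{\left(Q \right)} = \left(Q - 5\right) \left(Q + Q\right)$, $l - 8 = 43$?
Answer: $- \frac{7395}{2} \approx -3697.5$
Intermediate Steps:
$l = 51$ ($l = 8 + 43 = 51$)
$y{\left(k \right)} = - \frac{5}{2}$ ($y{\left(k \right)} = \left(- \frac{1}{2}\right) 5 = - \frac{5}{2}$)
$G{\left(Q \right)} = 2 Q \left(-5 + Q\right)$ ($G{\left(Q \right)} = \left(-5 + Q\right) 2 Q = 2 Q \left(-5 + Q\right)$)
$L = 29$ ($L = 2 \left(-3\right) \left(-5 - 3\right) - 19 = 2 \left(-3\right) \left(-8\right) - 19 = 48 - 19 = 29$)
$L l y{\left(1 \right)} = 29 \cdot 51 \left(- \frac{5}{2}\right) = 1479 \left(- \frac{5}{2}\right) = - \frac{7395}{2}$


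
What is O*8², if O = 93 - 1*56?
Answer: 2368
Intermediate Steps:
O = 37 (O = 93 - 56 = 37)
O*8² = 37*8² = 37*64 = 2368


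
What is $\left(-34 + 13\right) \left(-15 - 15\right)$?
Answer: $630$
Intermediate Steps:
$\left(-34 + 13\right) \left(-15 - 15\right) = - 21 \left(-15 - 15\right) = \left(-21\right) \left(-30\right) = 630$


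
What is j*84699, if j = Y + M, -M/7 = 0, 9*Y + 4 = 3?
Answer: -9411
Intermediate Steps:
Y = -1/9 (Y = -4/9 + (1/9)*3 = -4/9 + 1/3 = -1/9 ≈ -0.11111)
M = 0 (M = -7*0 = 0)
j = -1/9 (j = -1/9 + 0 = -1/9 ≈ -0.11111)
j*84699 = -1/9*84699 = -9411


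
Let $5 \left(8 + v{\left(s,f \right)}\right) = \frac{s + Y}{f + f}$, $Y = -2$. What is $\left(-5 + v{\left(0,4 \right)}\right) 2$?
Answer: $- \frac{261}{10} \approx -26.1$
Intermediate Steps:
$v{\left(s,f \right)} = -8 + \frac{-2 + s}{10 f}$ ($v{\left(s,f \right)} = -8 + \frac{\left(s - 2\right) \frac{1}{f + f}}{5} = -8 + \frac{\left(-2 + s\right) \frac{1}{2 f}}{5} = -8 + \frac{\frac{1}{2} \frac{1}{f} \left(-2 + s\right)}{5} = -8 + \frac{-2 + s}{10 f}$)
$\left(-5 + v{\left(0,4 \right)}\right) 2 = \left(-5 + \frac{-2 + 0 - 320}{10 \cdot 4}\right) 2 = \left(-5 + \frac{1}{10} \cdot \frac{1}{4} \left(-2 + 0 - 320\right)\right) 2 = \left(-5 + \frac{1}{10} \cdot \frac{1}{4} \left(-322\right)\right) 2 = \left(-5 - \frac{161}{20}\right) 2 = \left(- \frac{261}{20}\right) 2 = - \frac{261}{10}$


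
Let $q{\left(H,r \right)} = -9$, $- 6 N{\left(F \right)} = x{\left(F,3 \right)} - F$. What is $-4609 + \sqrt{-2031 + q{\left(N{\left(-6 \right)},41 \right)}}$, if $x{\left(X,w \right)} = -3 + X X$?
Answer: $-4609 + 2 i \sqrt{510} \approx -4609.0 + 45.166 i$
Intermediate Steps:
$x{\left(X,w \right)} = -3 + X^{2}$
$N{\left(F \right)} = \frac{1}{2} - \frac{F^{2}}{6} + \frac{F}{6}$ ($N{\left(F \right)} = - \frac{\left(-3 + F^{2}\right) - F}{6} = - \frac{-3 + F^{2} - F}{6} = \frac{1}{2} - \frac{F^{2}}{6} + \frac{F}{6}$)
$-4609 + \sqrt{-2031 + q{\left(N{\left(-6 \right)},41 \right)}} = -4609 + \sqrt{-2031 - 9} = -4609 + \sqrt{-2040} = -4609 + 2 i \sqrt{510}$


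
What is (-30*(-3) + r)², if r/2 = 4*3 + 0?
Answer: 12996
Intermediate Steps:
r = 24 (r = 2*(4*3 + 0) = 2*(12 + 0) = 2*12 = 24)
(-30*(-3) + r)² = (-30*(-3) + 24)² = (90 + 24)² = 114² = 12996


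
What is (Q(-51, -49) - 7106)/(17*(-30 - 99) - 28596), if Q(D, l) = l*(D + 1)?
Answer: 1552/10263 ≈ 0.15122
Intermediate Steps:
Q(D, l) = l*(1 + D)
(Q(-51, -49) - 7106)/(17*(-30 - 99) - 28596) = (-49*(1 - 51) - 7106)/(17*(-30 - 99) - 28596) = (-49*(-50) - 7106)/(17*(-129) - 28596) = (2450 - 7106)/(-2193 - 28596) = -4656/(-30789) = -4656*(-1/30789) = 1552/10263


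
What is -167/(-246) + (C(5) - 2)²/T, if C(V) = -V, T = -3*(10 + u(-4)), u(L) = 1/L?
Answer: -9559/9594 ≈ -0.99635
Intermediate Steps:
T = -117/4 (T = -3*(10 + 1/(-4)) = -3*(10 - ¼) = -3*39/4 = -117/4 ≈ -29.250)
-167/(-246) + (C(5) - 2)²/T = -167/(-246) + (-1*5 - 2)²/(-117/4) = -167*(-1/246) + (-5 - 2)²*(-4/117) = 167/246 + (-7)²*(-4/117) = 167/246 + 49*(-4/117) = 167/246 - 196/117 = -9559/9594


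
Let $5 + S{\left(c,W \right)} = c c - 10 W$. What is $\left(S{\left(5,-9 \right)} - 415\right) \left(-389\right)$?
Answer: $118645$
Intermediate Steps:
$S{\left(c,W \right)} = -5 + c^{2} - 10 W$ ($S{\left(c,W \right)} = -5 - \left(10 W - c c\right) = -5 - \left(- c^{2} + 10 W\right) = -5 + c^{2} - 10 W$)
$\left(S{\left(5,-9 \right)} - 415\right) \left(-389\right) = \left(\left(-5 + 5^{2} - -90\right) - 415\right) \left(-389\right) = \left(\left(-5 + 25 + 90\right) - 415\right) \left(-389\right) = \left(110 - 415\right) \left(-389\right) = \left(-305\right) \left(-389\right) = 118645$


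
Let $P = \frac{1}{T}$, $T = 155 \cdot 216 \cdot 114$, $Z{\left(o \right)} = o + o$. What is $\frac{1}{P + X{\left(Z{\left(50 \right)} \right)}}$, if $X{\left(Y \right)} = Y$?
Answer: $\frac{3816720}{381672001} \approx 0.01$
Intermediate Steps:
$Z{\left(o \right)} = 2 o$
$T = 3816720$ ($T = 33480 \cdot 114 = 3816720$)
$P = \frac{1}{3816720} \approx 2.62 \cdot 10^{-7}$
$\frac{1}{P + X{\left(Z{\left(50 \right)} \right)}} = \frac{1}{\frac{1}{3816720} + 2 \cdot 50} = \frac{1}{\frac{1}{3816720} + 100} = \frac{1}{\frac{381672001}{3816720}} = \frac{3816720}{381672001}$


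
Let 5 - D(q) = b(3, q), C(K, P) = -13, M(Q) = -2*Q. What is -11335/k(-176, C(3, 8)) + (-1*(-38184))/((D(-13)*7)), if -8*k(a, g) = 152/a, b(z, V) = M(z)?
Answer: -152886424/1463 ≈ -1.0450e+5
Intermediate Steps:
b(z, V) = -2*z
D(q) = 11 (D(q) = 5 - (-2)*3 = 5 - 1*(-6) = 5 + 6 = 11)
k(a, g) = -19/a
-11335/k(-176, C(3, 8)) + (-1*(-38184))/((D(-13)*7)) = -11335/((-19/(-176))) + (-1*(-38184))/((11*7)) = -11335/((-19*(-1/176))) + 38184/77 = -11335/19/176 + 38184*(1/77) = -11335*176/19 + 38184/77 = -1994960/19 + 38184/77 = -152886424/1463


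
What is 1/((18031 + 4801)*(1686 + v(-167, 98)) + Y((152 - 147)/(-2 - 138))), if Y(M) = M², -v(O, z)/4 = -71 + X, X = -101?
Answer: 784/42495283713 ≈ 1.8449e-8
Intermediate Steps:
v(O, z) = 688 (v(O, z) = -4*(-71 - 101) = -4*(-172) = 688)
1/((18031 + 4801)*(1686 + v(-167, 98)) + Y((152 - 147)/(-2 - 138))) = 1/((18031 + 4801)*(1686 + 688) + ((152 - 147)/(-2 - 138))²) = 1/(22832*2374 + (5/(-140))²) = 1/(54203168 + (5*(-1/140))²) = 1/(54203168 + (-1/28)²) = 1/(54203168 + 1/784) = 1/(42495283713/784) = 784/42495283713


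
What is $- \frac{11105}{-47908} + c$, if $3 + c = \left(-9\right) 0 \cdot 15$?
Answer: $- \frac{132619}{47908} \approx -2.7682$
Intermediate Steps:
$c = -3$ ($c = -3 + \left(-9\right) 0 \cdot 15 = -3 + 0 \cdot 15 = -3 + 0 = -3$)
$- \frac{11105}{-47908} + c = - \frac{11105}{-47908} - 3 = \left(-11105\right) \left(- \frac{1}{47908}\right) - 3 = \frac{11105}{47908} - 3 = - \frac{132619}{47908}$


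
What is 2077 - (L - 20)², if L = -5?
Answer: 1452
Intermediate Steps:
2077 - (L - 20)² = 2077 - (-5 - 20)² = 2077 - 1*(-25)² = 2077 - 1*625 = 2077 - 625 = 1452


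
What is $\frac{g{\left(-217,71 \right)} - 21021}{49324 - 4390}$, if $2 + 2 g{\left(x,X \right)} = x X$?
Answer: $- \frac{57451}{89868} \approx -0.63928$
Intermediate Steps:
$g{\left(x,X \right)} = -1 + \frac{X x}{2}$ ($g{\left(x,X \right)} = -1 + \frac{x X}{2} = -1 + \frac{X x}{2}$)
$\frac{g{\left(-217,71 \right)} - 21021}{49324 - 4390} = \frac{\left(-1 + \frac{1}{2} \cdot 71 \left(-217\right)\right) - 21021}{49324 - 4390} = \frac{\left(-1 - \frac{15407}{2}\right) - 21021}{44934} = \left(- \frac{15409}{2} - 21021\right) \frac{1}{44934} = \left(- \frac{57451}{2}\right) \frac{1}{44934} = - \frac{57451}{89868}$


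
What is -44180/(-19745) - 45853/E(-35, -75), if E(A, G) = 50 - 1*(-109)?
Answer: -179668573/627891 ≈ -286.15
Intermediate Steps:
E(A, G) = 159 (E(A, G) = 50 + 109 = 159)
-44180/(-19745) - 45853/E(-35, -75) = -44180/(-19745) - 45853/159 = -44180*(-1/19745) - 45853*1/159 = 8836/3949 - 45853/159 = -179668573/627891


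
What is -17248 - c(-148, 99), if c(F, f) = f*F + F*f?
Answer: 12056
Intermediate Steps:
c(F, f) = 2*F*f (c(F, f) = F*f + F*f = 2*F*f)
-17248 - c(-148, 99) = -17248 - 2*(-148)*99 = -17248 - 1*(-29304) = -17248 + 29304 = 12056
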